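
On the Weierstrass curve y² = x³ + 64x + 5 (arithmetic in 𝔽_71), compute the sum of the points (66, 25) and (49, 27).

(42, 39)

(66, 25) + (49, 27). λ = (27 - 25)/(49 - 66) ≡ 2/54 mod 71. 54⁻¹ ≡ 25 (mod 71), so λ ≡ 50.
  x = λ² - 66 - 49 = 2500 - 115 ≡ 42; y = λ·(66 - 42) - 25 ≡ 39. → (42, 39)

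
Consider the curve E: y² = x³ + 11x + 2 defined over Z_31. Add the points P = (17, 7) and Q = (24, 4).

(6, 6)

(17, 7) + (24, 4). λ = (4 - 7)/(24 - 17) ≡ 28/7 mod 31. 7⁻¹ ≡ 9 (mod 31) since 7·9 = 63 ≡ 1, so λ ≡ 4.
  x = λ² - 17 - 24 = 16 - 41 ≡ 6; y = λ·(17 - 6) - 7 ≡ 6. → (6, 6)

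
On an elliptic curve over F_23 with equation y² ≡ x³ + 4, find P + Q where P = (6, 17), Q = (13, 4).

(6, 17) + (13, 4). λ = (4 - 17)/(13 - 6) ≡ 10/7 mod 23. 7⁻¹ ≡ 10 (mod 23), so λ ≡ 8.
  x = λ² - 6 - 13 = 64 - 19 ≡ 22; y = λ·(6 - 22) - 17 ≡ 16. → (22, 16)

(22, 16)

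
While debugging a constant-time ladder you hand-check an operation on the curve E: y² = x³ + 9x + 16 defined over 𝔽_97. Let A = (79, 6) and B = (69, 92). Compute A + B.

(79, 6) + (69, 92). λ = (92 - 6)/(69 - 79) ≡ 86/87 mod 97. 87⁻¹ ≡ 29 (mod 97) since 87·29 = 2523 ≡ 1, so λ ≡ 69.
  x = λ² - 79 - 69 = 4761 - 148 ≡ 54; y = λ·(79 - 54) - 6 ≡ 70. → (54, 70)

(54, 70)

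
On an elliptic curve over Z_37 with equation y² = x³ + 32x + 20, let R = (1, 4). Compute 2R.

tangent at (1, 4): λ = (3·1² + 32)/(2·4) ≡ 35/8. 8⁻¹ ≡ 14 (mod 37), so λ ≡ 35·14 ≡ 9.
  x = λ² - 1 - 1 = 81 - 2 ≡ 5; y = λ·(1 - 5) - 4 ≡ 34. → (5, 34)

(5, 34)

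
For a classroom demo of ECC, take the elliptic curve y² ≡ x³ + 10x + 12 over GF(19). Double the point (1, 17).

tangent at (1, 17): λ = (3·1² + 10)/(2·17) ≡ 13/15. 15⁻¹ ≡ 14 (mod 19) since 15·14 = 210 ≡ 1, so λ ≡ 13·14 ≡ 11.
  x = λ² - 1 - 1 = 121 - 2 ≡ 5; y = λ·(1 - 5) - 17 ≡ 15. → (5, 15)

(5, 15)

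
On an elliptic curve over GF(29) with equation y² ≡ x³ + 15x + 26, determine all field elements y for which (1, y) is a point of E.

x³ + 15x + 26 = 42 ≡ 13 (mod 29).
Square roots of 13 mod 29: 10 and 19 (since 10² = 100 ≡ 13).

10, 19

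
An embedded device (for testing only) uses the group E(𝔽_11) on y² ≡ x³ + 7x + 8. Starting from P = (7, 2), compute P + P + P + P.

(4, 1)

Double-and-add on 4 = (100)₂. Start with P = (7, 2) for the leading 1-bit.
double: tangent at (7, 2): λ = (3·7² + 7)/(2·2) ≡ 0/4. 4⁻¹ ≡ 3 (mod 11), so λ ≡ 0·3 ≡ 0.
  x = λ² - 7 - 7 = 0 - 14 ≡ 8; y = λ·(7 - 8) - 2 ≡ 9. → (8, 9)
double: tangent at (8, 9): λ = (3·8² + 7)/(2·9) ≡ 1/7. 7⁻¹ ≡ 8 (mod 11), so λ ≡ 1·8 ≡ 8.
  x = λ² - 8 - 8 = 64 - 16 ≡ 4; y = λ·(8 - 4) - 9 ≡ 1. → (4, 1)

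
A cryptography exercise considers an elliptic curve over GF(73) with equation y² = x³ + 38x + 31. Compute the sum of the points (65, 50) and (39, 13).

(65, 50) + (39, 13). λ = (13 - 50)/(39 - 65) ≡ 36/47 mod 73. 47⁻¹ ≡ 14 (mod 73), so λ ≡ 66.
  x = λ² - 65 - 39 = 4356 - 104 ≡ 18; y = λ·(65 - 18) - 50 ≡ 59. → (18, 59)

(18, 59)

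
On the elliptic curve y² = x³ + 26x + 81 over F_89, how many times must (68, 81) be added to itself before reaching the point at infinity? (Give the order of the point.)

2P: tangent at (68, 81): λ = (3·68² + 26)/(2·81) ≡ 14/73. 73⁻¹ ≡ 50 (mod 89), so λ ≡ 14·50 ≡ 77.
  x = λ² - 68 - 68 = 5929 - 136 ≡ 8; y = λ·(68 - 8) - 81 ≡ 0. → (8, 0)
3P: (8, 0) + (68, 81). λ = (81 - 0)/(68 - 8) ≡ 81/60 mod 89. 60⁻¹ ≡ 46 (mod 89) since 60·46 = 2760 ≡ 1, so λ ≡ 77.
  x = λ² - 8 - 68 = 5929 - 76 ≡ 68; y = λ·(8 - 68) - 0 ≡ 8. → (68, 8)
4P: (68, 8) + (68, 81): same x and y₁ ≡ -y₂, so the sum is the point at infinity.
4P = the point at infinity, so the order is 4.

4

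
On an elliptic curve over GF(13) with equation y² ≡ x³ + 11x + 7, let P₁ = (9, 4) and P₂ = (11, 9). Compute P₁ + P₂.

(9, 9)

(9, 4) + (11, 9). λ = (9 - 4)/(11 - 9) ≡ 5/2 mod 13. 2⁻¹ ≡ 7 (mod 13), so λ ≡ 9.
  x = λ² - 9 - 11 = 81 - 20 ≡ 9; y = λ·(9 - 9) - 4 ≡ 9. → (9, 9)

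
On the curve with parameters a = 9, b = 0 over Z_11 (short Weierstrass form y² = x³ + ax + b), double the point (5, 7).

tangent at (5, 7): λ = (3·5² + 9)/(2·7) ≡ 7/3. 3⁻¹ ≡ 4 (mod 11), so λ ≡ 7·4 ≡ 6.
  x = λ² - 5 - 5 = 36 - 10 ≡ 4; y = λ·(5 - 4) - 7 ≡ 10. → (4, 10)

(4, 10)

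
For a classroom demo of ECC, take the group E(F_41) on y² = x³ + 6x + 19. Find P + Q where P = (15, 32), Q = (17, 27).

(5, 25)

(15, 32) + (17, 27). λ = (27 - 32)/(17 - 15) ≡ 36/2 mod 41. 2⁻¹ ≡ 21 (mod 41), so λ ≡ 18.
  x = λ² - 15 - 17 = 324 - 32 ≡ 5; y = λ·(15 - 5) - 32 ≡ 25. → (5, 25)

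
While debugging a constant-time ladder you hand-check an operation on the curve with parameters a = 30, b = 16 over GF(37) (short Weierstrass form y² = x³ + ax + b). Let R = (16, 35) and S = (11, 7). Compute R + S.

(31, 29)

(16, 35) + (11, 7). λ = (7 - 35)/(11 - 16) ≡ 9/32 mod 37. 32⁻¹ ≡ 22 (mod 37) since 32·22 = 704 ≡ 1, so λ ≡ 13.
  x = λ² - 16 - 11 = 169 - 27 ≡ 31; y = λ·(16 - 31) - 35 ≡ 29. → (31, 29)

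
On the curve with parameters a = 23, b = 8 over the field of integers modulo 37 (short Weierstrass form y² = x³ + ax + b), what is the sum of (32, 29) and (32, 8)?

The two points share x = 32 and their y-coordinates satisfy 29 + 8 ≡ 0 (mod 37), so they are inverses. Their sum is O.

O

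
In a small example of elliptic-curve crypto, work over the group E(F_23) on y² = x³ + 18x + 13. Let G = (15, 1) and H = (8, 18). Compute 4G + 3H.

First 4G:
Double-and-add on 4 = (100)₂. Start with G = (15, 1) for the leading 1-bit.
double: tangent at (15, 1): λ = (3·15² + 18)/(2·1) ≡ 3/2. 2⁻¹ ≡ 12 (mod 23), so λ ≡ 3·12 ≡ 13.
  x = λ² - 15 - 15 = 169 - 30 ≡ 1; y = λ·(15 - 1) - 1 ≡ 20. → (1, 20)
double: tangent at (1, 20): λ = (3·1² + 18)/(2·20) ≡ 21/17. 17⁻¹ ≡ 19 (mod 23), so λ ≡ 21·19 ≡ 8.
  x = λ² - 1 - 1 = 64 - 2 ≡ 16; y = λ·(1 - 16) - 20 ≡ 21. → (16, 21)
4G = (16, 21).
Next 3H:
Repeated addition: build up to 3H.
2H: tangent at (8, 18): λ = (3·8² + 18)/(2·18) ≡ 3/13. 13⁻¹ ≡ 16 (mod 23), so λ ≡ 3·16 ≡ 2.
  x = λ² - 8 - 8 = 4 - 16 ≡ 11; y = λ·(8 - 11) - 18 ≡ 22. → (11, 22)
3H: (11, 22) + (8, 18). λ = (18 - 22)/(8 - 11) ≡ 19/20 mod 23. 20⁻¹ ≡ 15 (mod 23), so λ ≡ 9.
  x = λ² - 11 - 8 = 81 - 19 ≡ 16; y = λ·(11 - 16) - 22 ≡ 2. → (16, 2)
3H = (16, 2).
Finally 4G + 3H:
(16, 21) + (16, 2): same x and y₁ ≡ -y₂, so the sum is O.

O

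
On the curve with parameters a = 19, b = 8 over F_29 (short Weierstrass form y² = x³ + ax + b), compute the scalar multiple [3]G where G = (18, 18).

Repeated addition: build up to 3G.
2G: tangent at (18, 18): λ = (3·18² + 19)/(2·18) ≡ 5/7. 7⁻¹ ≡ 25 (mod 29), so λ ≡ 5·25 ≡ 9.
  x = λ² - 18 - 18 = 81 - 36 ≡ 16; y = λ·(18 - 16) - 18 ≡ 0. → (16, 0)
3G: (16, 0) + (18, 18). λ = (18 - 0)/(18 - 16) ≡ 18/2 mod 29. 2⁻¹ ≡ 15 (mod 29), so λ ≡ 9.
  x = λ² - 16 - 18 = 81 - 34 ≡ 18; y = λ·(16 - 18) - 0 ≡ 11. → (18, 11)

(18, 11)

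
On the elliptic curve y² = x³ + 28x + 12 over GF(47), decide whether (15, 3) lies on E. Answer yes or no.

y² = 3² ≡ 9; x³ + 28x + 12 = 3807 ≡ 0 (mod 47). 9 ≠ 0.

no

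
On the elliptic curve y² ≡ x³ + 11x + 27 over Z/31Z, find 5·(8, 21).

Write Q = (8, 21).
Double-and-add on 5 = (101)₂. Start with Q = (8, 21) for the leading 1-bit.
double: tangent at (8, 21): λ = (3·8² + 11)/(2·21) ≡ 17/11. 11⁻¹ ≡ 17 (mod 31) since 11·17 = 187 ≡ 1, so λ ≡ 17·17 ≡ 10.
  x = λ² - 8 - 8 = 100 - 16 ≡ 22; y = λ·(8 - 22) - 21 ≡ 25. → (22, 25)
double: tangent at (22, 25): λ = (3·22² + 11)/(2·25) ≡ 6/19. 19⁻¹ ≡ 18 (mod 31), so λ ≡ 6·18 ≡ 15.
  x = λ² - 22 - 22 = 225 - 44 ≡ 26; y = λ·(22 - 26) - 25 ≡ 8. → (26, 8)
add Q: (26, 8) + (8, 21). λ = (21 - 8)/(8 - 26) ≡ 13/13 mod 31. 13⁻¹ ≡ 12 (mod 31), so λ ≡ 1.
  x = λ² - 26 - 8 = 1 - 34 ≡ 29; y = λ·(26 - 29) - 8 ≡ 20. → (29, 20)

(29, 20)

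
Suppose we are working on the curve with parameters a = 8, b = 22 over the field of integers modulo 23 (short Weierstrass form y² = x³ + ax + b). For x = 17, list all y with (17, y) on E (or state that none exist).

x³ + 8x + 22 = 5071 ≡ 11 (mod 23).
11 is a non-residue mod 23; no y exists.

none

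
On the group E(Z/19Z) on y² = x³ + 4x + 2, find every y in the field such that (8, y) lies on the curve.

x³ + 4x + 2 = 546 ≡ 14 (mod 19).
14 is a non-residue mod 19; no y exists.

none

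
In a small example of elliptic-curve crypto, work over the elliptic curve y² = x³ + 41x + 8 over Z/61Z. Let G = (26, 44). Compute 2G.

(21, 59)

tangent at (26, 44): λ = (3·26² + 41)/(2·44) ≡ 56/27. 27⁻¹ ≡ 52 (mod 61), so λ ≡ 56·52 ≡ 45.
  x = λ² - 26 - 26 = 2025 - 52 ≡ 21; y = λ·(26 - 21) - 44 ≡ 59. → (21, 59)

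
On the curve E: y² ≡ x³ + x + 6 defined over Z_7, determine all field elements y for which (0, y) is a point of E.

none

x³ + 1x + 6 = 6 ≡ 6 (mod 7).
6 is a non-residue mod 7; no y exists.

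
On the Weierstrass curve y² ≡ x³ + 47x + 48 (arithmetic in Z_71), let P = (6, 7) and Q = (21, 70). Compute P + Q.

(6, 7) + (21, 70). λ = (70 - 7)/(21 - 6) ≡ 63/15 mod 71. 15⁻¹ ≡ 19 (mod 71) since 15·19 = 285 ≡ 1, so λ ≡ 61.
  x = λ² - 6 - 21 = 3721 - 27 ≡ 2; y = λ·(6 - 2) - 7 ≡ 24. → (2, 24)

(2, 24)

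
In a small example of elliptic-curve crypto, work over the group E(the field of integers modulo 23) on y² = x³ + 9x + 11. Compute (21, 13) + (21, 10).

The two points share x = 21 and their y-coordinates satisfy 13 + 10 ≡ 0 (mod 23), so they are inverses. Their sum is O.

O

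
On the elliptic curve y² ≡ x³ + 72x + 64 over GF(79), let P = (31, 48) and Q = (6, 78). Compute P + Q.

(31, 48) + (6, 78). λ = (78 - 48)/(6 - 31) ≡ 30/54 mod 79. 54⁻¹ ≡ 60 (mod 79), so λ ≡ 62.
  x = λ² - 31 - 6 = 3844 - 37 ≡ 15; y = λ·(31 - 15) - 48 ≡ 75. → (15, 75)

(15, 75)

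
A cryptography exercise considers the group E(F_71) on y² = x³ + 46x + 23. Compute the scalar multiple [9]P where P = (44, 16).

(48, 69)

Double-and-add on 9 = (1001)₂. Start with P = (44, 16) for the leading 1-bit.
double: tangent at (44, 16): λ = (3·44² + 46)/(2·16) ≡ 32/32. 32⁻¹ ≡ 20 (mod 71), so λ ≡ 32·20 ≡ 1.
  x = λ² - 44 - 44 = 1 - 88 ≡ 55; y = λ·(44 - 55) - 16 ≡ 44. → (55, 44)
double: tangent at (55, 44): λ = (3·55² + 46)/(2·44) ≡ 33/17. 17⁻¹ ≡ 46 (mod 71) since 17·46 = 782 ≡ 1, so λ ≡ 33·46 ≡ 27.
  x = λ² - 55 - 55 = 729 - 110 ≡ 51; y = λ·(55 - 51) - 44 ≡ 64. → (51, 64)
double: tangent at (51, 64): λ = (3·51² + 46)/(2·64) ≡ 39/57. 57⁻¹ ≡ 5 (mod 71) since 57·5 = 285 ≡ 1, so λ ≡ 39·5 ≡ 53.
  x = λ² - 51 - 51 = 2809 - 102 ≡ 9; y = λ·(51 - 9) - 64 ≡ 32. → (9, 32)
add P: (9, 32) + (44, 16). λ = (16 - 32)/(44 - 9) ≡ 55/35 mod 71. 35⁻¹ ≡ 69 (mod 71), so λ ≡ 32.
  x = λ² - 9 - 44 = 1024 - 53 ≡ 48; y = λ·(9 - 48) - 32 ≡ 69. → (48, 69)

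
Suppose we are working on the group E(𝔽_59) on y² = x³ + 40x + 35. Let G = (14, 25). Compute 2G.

tangent at (14, 25): λ = (3·14² + 40)/(2·25) ≡ 38/50. 50⁻¹ ≡ 13 (mod 59) since 50·13 = 650 ≡ 1, so λ ≡ 38·13 ≡ 22.
  x = λ² - 14 - 14 = 484 - 28 ≡ 43; y = λ·(14 - 43) - 25 ≡ 45. → (43, 45)

(43, 45)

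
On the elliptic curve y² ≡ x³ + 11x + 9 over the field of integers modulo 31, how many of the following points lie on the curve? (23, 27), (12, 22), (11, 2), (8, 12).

2

(23, 27): 27² ≡ 16, rhs ≡ 29 → off.
(12, 22): 22² ≡ 19, rhs ≡ 9 → off.
(11, 2): 2² ≡ 4, rhs ≡ 4 → on.
(8, 12): 12² ≡ 20, rhs ≡ 20 → on.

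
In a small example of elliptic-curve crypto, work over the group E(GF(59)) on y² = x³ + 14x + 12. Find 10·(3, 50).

Write G = (3, 50).
Double-and-add on 10 = (1010)₂. Start with G = (3, 50) for the leading 1-bit.
double: tangent at (3, 50): λ = (3·3² + 14)/(2·50) ≡ 41/41. 41⁻¹ ≡ 36 (mod 59) since 41·36 = 1476 ≡ 1, so λ ≡ 41·36 ≡ 1.
  x = λ² - 3 - 3 = 1 - 6 ≡ 54; y = λ·(3 - 54) - 50 ≡ 17. → (54, 17)
double: tangent at (54, 17): λ = (3·54² + 14)/(2·17) ≡ 30/34. 34⁻¹ ≡ 33 (mod 59) since 34·33 = 1122 ≡ 1, so λ ≡ 30·33 ≡ 46.
  x = λ² - 54 - 54 = 2116 - 108 ≡ 2; y = λ·(54 - 2) - 17 ≡ 15. → (2, 15)
add G: (2, 15) + (3, 50). λ = (50 - 15)/(3 - 2) ≡ 35/1 mod 59. 1⁻¹ ≡ 1 (mod 59), so λ ≡ 35.
  x = λ² - 2 - 3 = 1225 - 5 ≡ 40; y = λ·(2 - 40) - 15 ≡ 12. → (40, 12)
double: tangent at (40, 12): λ = (3·40² + 14)/(2·12) ≡ 35/24. 24⁻¹ ≡ 32 (mod 59), so λ ≡ 35·32 ≡ 58.
  x = λ² - 40 - 40 = 3364 - 80 ≡ 39; y = λ·(40 - 39) - 12 ≡ 46. → (39, 46)

(39, 46)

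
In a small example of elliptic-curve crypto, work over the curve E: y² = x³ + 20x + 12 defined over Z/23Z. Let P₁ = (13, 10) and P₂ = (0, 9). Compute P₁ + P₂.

(13, 13)

(13, 10) + (0, 9). λ = (9 - 10)/(0 - 13) ≡ 22/10 mod 23. 10⁻¹ ≡ 7 (mod 23) since 10·7 = 70 ≡ 1, so λ ≡ 16.
  x = λ² - 13 - 0 = 256 - 13 ≡ 13; y = λ·(13 - 13) - 10 ≡ 13. → (13, 13)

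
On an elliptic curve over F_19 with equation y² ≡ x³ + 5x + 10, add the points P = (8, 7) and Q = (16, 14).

(8, 7) + (16, 14). λ = (14 - 7)/(16 - 8) ≡ 7/8 mod 19. 8⁻¹ ≡ 12 (mod 19) since 8·12 = 96 ≡ 1, so λ ≡ 8.
  x = λ² - 8 - 16 = 64 - 24 ≡ 2; y = λ·(8 - 2) - 7 ≡ 3. → (2, 3)

(2, 3)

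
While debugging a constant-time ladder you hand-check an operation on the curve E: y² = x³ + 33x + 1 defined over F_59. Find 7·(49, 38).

(25, 52)

Write G = (49, 38).
Double-and-add on 7 = (111)₂. Start with G = (49, 38) for the leading 1-bit.
double: tangent at (49, 38): λ = (3·49² + 33)/(2·38) ≡ 38/17. 17⁻¹ ≡ 7 (mod 59), so λ ≡ 38·7 ≡ 30.
  x = λ² - 49 - 49 = 900 - 98 ≡ 35; y = λ·(49 - 35) - 38 ≡ 28. → (35, 28)
add G: (35, 28) + (49, 38). λ = (38 - 28)/(49 - 35) ≡ 10/14 mod 59. 14⁻¹ ≡ 38 (mod 59), so λ ≡ 26.
  x = λ² - 35 - 49 = 676 - 84 ≡ 2; y = λ·(35 - 2) - 28 ≡ 4. → (2, 4)
double: tangent at (2, 4): λ = (3·2² + 33)/(2·4) ≡ 45/8. 8⁻¹ ≡ 37 (mod 59) since 8·37 = 296 ≡ 1, so λ ≡ 45·37 ≡ 13.
  x = λ² - 2 - 2 = 169 - 4 ≡ 47; y = λ·(2 - 47) - 4 ≡ 1. → (47, 1)
add G: (47, 1) + (49, 38). λ = (38 - 1)/(49 - 47) ≡ 37/2 mod 59. 2⁻¹ ≡ 30 (mod 59) since 2·30 = 60 ≡ 1, so λ ≡ 48.
  x = λ² - 47 - 49 = 2304 - 96 ≡ 25; y = λ·(47 - 25) - 1 ≡ 52. → (25, 52)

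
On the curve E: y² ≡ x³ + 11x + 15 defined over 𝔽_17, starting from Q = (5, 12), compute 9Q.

(0, 7)

Repeated addition: build up to 9Q.
2Q: tangent at (5, 12): λ = (3·5² + 11)/(2·12) ≡ 1/7. 7⁻¹ ≡ 5 (mod 17) since 7·5 = 35 ≡ 1, so λ ≡ 1·5 ≡ 5.
  x = λ² - 5 - 5 = 25 - 10 ≡ 15; y = λ·(5 - 15) - 12 ≡ 6. → (15, 6)
3Q: (15, 6) + (5, 12). λ = (12 - 6)/(5 - 15) ≡ 6/7 mod 17. 7⁻¹ ≡ 5 (mod 17), so λ ≡ 13.
  x = λ² - 15 - 5 = 169 - 20 ≡ 13; y = λ·(15 - 13) - 6 ≡ 3. → (13, 3)
4Q: (13, 3) + (5, 12). λ = (12 - 3)/(5 - 13) ≡ 9/9 mod 17. 9⁻¹ ≡ 2 (mod 17) since 9·2 = 18 ≡ 1, so λ ≡ 1.
  x = λ² - 13 - 5 = 1 - 18 ≡ 0; y = λ·(13 - 0) - 3 ≡ 10. → (0, 10)
5Q: (0, 10) + (5, 12). λ = (12 - 10)/(5 - 0) ≡ 2/5 mod 17. 5⁻¹ ≡ 7 (mod 17), so λ ≡ 14.
  x = λ² - 0 - 5 = 196 - 5 ≡ 4; y = λ·(0 - 4) - 10 ≡ 2. → (4, 2)
6Q: (4, 2) + (5, 12). λ = (12 - 2)/(5 - 4) ≡ 10/1 mod 17. 1⁻¹ ≡ 1 (mod 17), so λ ≡ 10.
  x = λ² - 4 - 5 = 100 - 9 ≡ 6; y = λ·(4 - 6) - 2 ≡ 12. → (6, 12)
7Q: (6, 12) + (5, 12). λ = (12 - 12)/(5 - 6) ≡ 0/16 mod 17. 16⁻¹ ≡ 16 (mod 17) since 16·16 = 256 ≡ 1, so λ ≡ 0.
  x = λ² - 6 - 5 = 0 - 11 ≡ 6; y = λ·(6 - 6) - 12 ≡ 5. → (6, 5)
8Q: (6, 5) + (5, 12). λ = (12 - 5)/(5 - 6) ≡ 7/16 mod 17. 16⁻¹ ≡ 16 (mod 17), so λ ≡ 10.
  x = λ² - 6 - 5 = 100 - 11 ≡ 4; y = λ·(6 - 4) - 5 ≡ 15. → (4, 15)
9Q: (4, 15) + (5, 12). λ = (12 - 15)/(5 - 4) ≡ 14/1 mod 17. 1⁻¹ ≡ 1 (mod 17) since 1·1 = 1 ≡ 1, so λ ≡ 14.
  x = λ² - 4 - 5 = 196 - 9 ≡ 0; y = λ·(4 - 0) - 15 ≡ 7. → (0, 7)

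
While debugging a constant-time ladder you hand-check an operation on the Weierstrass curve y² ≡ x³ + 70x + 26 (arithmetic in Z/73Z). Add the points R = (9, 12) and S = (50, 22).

(64, 28)

(9, 12) + (50, 22). λ = (22 - 12)/(50 - 9) ≡ 10/41 mod 73. 41⁻¹ ≡ 57 (mod 73), so λ ≡ 59.
  x = λ² - 9 - 50 = 3481 - 59 ≡ 64; y = λ·(9 - 64) - 12 ≡ 28. → (64, 28)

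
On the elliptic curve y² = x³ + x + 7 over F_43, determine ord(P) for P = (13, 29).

2P: tangent at (13, 29): λ = (3·13² + 1)/(2·29) ≡ 35/15. 15⁻¹ ≡ 23 (mod 43), so λ ≡ 35·23 ≡ 31.
  x = λ² - 13 - 13 = 961 - 26 ≡ 32; y = λ·(13 - 32) - 29 ≡ 27. → (32, 27)
3P: (32, 27) + (13, 29). λ = (29 - 27)/(13 - 32) ≡ 2/24 mod 43. 24⁻¹ ≡ 9 (mod 43), so λ ≡ 18.
  x = λ² - 32 - 13 = 324 - 45 ≡ 21; y = λ·(32 - 21) - 27 ≡ 42. → (21, 42)
4P: (21, 42) + (13, 29). λ = (29 - 42)/(13 - 21) ≡ 30/35 mod 43. 35⁻¹ ≡ 16 (mod 43) since 35·16 = 560 ≡ 1, so λ ≡ 7.
  x = λ² - 21 - 13 = 49 - 34 ≡ 15; y = λ·(21 - 15) - 42 ≡ 0. → (15, 0)
5P: (15, 0) + (13, 29). λ = (29 - 0)/(13 - 15) ≡ 29/41 mod 43. 41⁻¹ ≡ 21 (mod 43), so λ ≡ 7.
  x = λ² - 15 - 13 = 49 - 28 ≡ 21; y = λ·(15 - 21) - 0 ≡ 1. → (21, 1)
6P: (21, 1) + (13, 29). λ = (29 - 1)/(13 - 21) ≡ 28/35 mod 43. 35⁻¹ ≡ 16 (mod 43), so λ ≡ 18.
  x = λ² - 21 - 13 = 324 - 34 ≡ 32; y = λ·(21 - 32) - 1 ≡ 16. → (32, 16)
7P: (32, 16) + (13, 29). λ = (29 - 16)/(13 - 32) ≡ 13/24 mod 43. 24⁻¹ ≡ 9 (mod 43), so λ ≡ 31.
  x = λ² - 32 - 13 = 961 - 45 ≡ 13; y = λ·(32 - 13) - 16 ≡ 14. → (13, 14)
8P: (13, 14) + (13, 29): same x and y₁ ≡ -y₂, so the sum is the point at infinity.
8P = the point at infinity, so the order is 8.

8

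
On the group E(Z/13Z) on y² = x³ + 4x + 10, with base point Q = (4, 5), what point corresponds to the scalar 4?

(6, 9)

Repeated addition: build up to 4Q.
2Q: tangent at (4, 5): λ = (3·4² + 4)/(2·5) ≡ 0/10. 10⁻¹ ≡ 4 (mod 13), so λ ≡ 0·4 ≡ 0.
  x = λ² - 4 - 4 = 0 - 8 ≡ 5; y = λ·(4 - 5) - 5 ≡ 8. → (5, 8)
3Q: (5, 8) + (4, 5). λ = (5 - 8)/(4 - 5) ≡ 10/12 mod 13. 12⁻¹ ≡ 12 (mod 13), so λ ≡ 3.
  x = λ² - 5 - 4 = 9 - 9 ≡ 0; y = λ·(5 - 0) - 8 ≡ 7. → (0, 7)
4Q: (0, 7) + (4, 5). λ = (5 - 7)/(4 - 0) ≡ 11/4 mod 13. 4⁻¹ ≡ 10 (mod 13) since 4·10 = 40 ≡ 1, so λ ≡ 6.
  x = λ² - 0 - 4 = 36 - 4 ≡ 6; y = λ·(0 - 6) - 7 ≡ 9. → (6, 9)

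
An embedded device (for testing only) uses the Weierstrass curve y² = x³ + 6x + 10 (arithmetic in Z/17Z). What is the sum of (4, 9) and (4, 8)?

The two points share x = 4 and their y-coordinates satisfy 9 + 8 ≡ 0 (mod 17), so they are inverses. Their sum is ∞.

O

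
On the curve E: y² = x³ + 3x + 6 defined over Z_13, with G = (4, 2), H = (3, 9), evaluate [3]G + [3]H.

First 3G:
Repeated addition: build up to 3G.
2G: tangent at (4, 2): λ = (3·4² + 3)/(2·2) ≡ 12/4. 4⁻¹ ≡ 10 (mod 13), so λ ≡ 12·10 ≡ 3.
  x = λ² - 4 - 4 = 9 - 8 ≡ 1; y = λ·(4 - 1) - 2 ≡ 7. → (1, 7)
3G: (1, 7) + (4, 2). λ = (2 - 7)/(4 - 1) ≡ 8/3 mod 13. 3⁻¹ ≡ 9 (mod 13), so λ ≡ 7.
  x = λ² - 1 - 4 = 49 - 5 ≡ 5; y = λ·(1 - 5) - 7 ≡ 4. → (5, 4)
3G = (5, 4).
Next 3H:
Repeated addition: build up to 3H.
2H: tangent at (3, 9): λ = (3·3² + 3)/(2·9) ≡ 4/5. 5⁻¹ ≡ 8 (mod 13) since 5·8 = 40 ≡ 1, so λ ≡ 4·8 ≡ 6.
  x = λ² - 3 - 3 = 36 - 6 ≡ 4; y = λ·(3 - 4) - 9 ≡ 11. → (4, 11)
3H: (4, 11) + (3, 9). λ = (9 - 11)/(3 - 4) ≡ 11/12 mod 13. 12⁻¹ ≡ 12 (mod 13), so λ ≡ 2.
  x = λ² - 4 - 3 = 4 - 7 ≡ 10; y = λ·(4 - 10) - 11 ≡ 3. → (10, 3)
3H = (10, 3).
Finally 3G + 3H:
(5, 4) + (10, 3). λ = (3 - 4)/(10 - 5) ≡ 12/5 mod 13. 5⁻¹ ≡ 8 (mod 13), so λ ≡ 5.
  x = λ² - 5 - 10 = 25 - 15 ≡ 10; y = λ·(5 - 10) - 4 ≡ 10. → (10, 10)

(10, 10)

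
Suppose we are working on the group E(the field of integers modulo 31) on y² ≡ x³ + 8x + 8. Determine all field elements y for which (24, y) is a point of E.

x³ + 8x + 8 = 14024 ≡ 12 (mod 31).
12 is a non-residue mod 31; no y exists.

none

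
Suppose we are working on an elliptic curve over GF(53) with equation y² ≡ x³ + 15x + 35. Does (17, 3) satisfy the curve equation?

y² = 3² ≡ 9; x³ + 15x + 35 = 5203 ≡ 9 (mod 53). 9 = 9.

yes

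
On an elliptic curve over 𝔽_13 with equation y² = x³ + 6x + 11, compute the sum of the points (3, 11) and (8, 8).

(3, 11) + (8, 8). λ = (8 - 11)/(8 - 3) ≡ 10/5 mod 13. 5⁻¹ ≡ 8 (mod 13), so λ ≡ 2.
  x = λ² - 3 - 8 = 4 - 11 ≡ 6; y = λ·(3 - 6) - 11 ≡ 9. → (6, 9)

(6, 9)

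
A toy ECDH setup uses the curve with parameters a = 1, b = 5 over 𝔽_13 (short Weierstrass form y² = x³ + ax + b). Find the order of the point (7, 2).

2P: tangent at (7, 2): λ = (3·7² + 1)/(2·2) ≡ 5/4. 4⁻¹ ≡ 10 (mod 13) since 4·10 = 40 ≡ 1, so λ ≡ 5·10 ≡ 11.
  x = λ² - 7 - 7 = 121 - 14 ≡ 3; y = λ·(7 - 3) - 2 ≡ 3. → (3, 3)
3P: (3, 3) + (7, 2). λ = (2 - 3)/(7 - 3) ≡ 12/4 mod 13. 4⁻¹ ≡ 10 (mod 13), so λ ≡ 3.
  x = λ² - 3 - 7 = 9 - 10 ≡ 12; y = λ·(3 - 12) - 3 ≡ 9. → (12, 9)
4P: (12, 9) + (7, 2). λ = (2 - 9)/(7 - 12) ≡ 6/8 mod 13. 8⁻¹ ≡ 5 (mod 13), so λ ≡ 4.
  x = λ² - 12 - 7 = 16 - 19 ≡ 10; y = λ·(12 - 10) - 9 ≡ 12. → (10, 12)
5P: (10, 12) + (7, 2). λ = (2 - 12)/(7 - 10) ≡ 3/10 mod 13. 10⁻¹ ≡ 4 (mod 13), so λ ≡ 12.
  x = λ² - 10 - 7 = 144 - 17 ≡ 10; y = λ·(10 - 10) - 12 ≡ 1. → (10, 1)
6P: (10, 1) + (7, 2). λ = (2 - 1)/(7 - 10) ≡ 1/10 mod 13. 10⁻¹ ≡ 4 (mod 13), so λ ≡ 4.
  x = λ² - 10 - 7 = 16 - 17 ≡ 12; y = λ·(10 - 12) - 1 ≡ 4. → (12, 4)
7P: (12, 4) + (7, 2). λ = (2 - 4)/(7 - 12) ≡ 11/8 mod 13. 8⁻¹ ≡ 5 (mod 13) since 8·5 = 40 ≡ 1, so λ ≡ 3.
  x = λ² - 12 - 7 = 9 - 19 ≡ 3; y = λ·(12 - 3) - 4 ≡ 10. → (3, 10)
8P: (3, 10) + (7, 2). λ = (2 - 10)/(7 - 3) ≡ 5/4 mod 13. 4⁻¹ ≡ 10 (mod 13), so λ ≡ 11.
  x = λ² - 3 - 7 = 121 - 10 ≡ 7; y = λ·(3 - 7) - 10 ≡ 11. → (7, 11)
9P: (7, 11) + (7, 2): same x and y₁ ≡ -y₂, so the sum is O.
9P = O, so the order is 9.

9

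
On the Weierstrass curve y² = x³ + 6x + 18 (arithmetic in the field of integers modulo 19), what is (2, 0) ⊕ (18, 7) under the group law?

(15, 5)

(2, 0) + (18, 7). λ = (7 - 0)/(18 - 2) ≡ 7/16 mod 19. 16⁻¹ ≡ 6 (mod 19) since 16·6 = 96 ≡ 1, so λ ≡ 4.
  x = λ² - 2 - 18 = 16 - 20 ≡ 15; y = λ·(2 - 15) - 0 ≡ 5. → (15, 5)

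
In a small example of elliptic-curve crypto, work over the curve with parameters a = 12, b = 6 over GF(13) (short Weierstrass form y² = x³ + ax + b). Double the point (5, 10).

tangent at (5, 10): λ = (3·5² + 12)/(2·10) ≡ 9/7. 7⁻¹ ≡ 2 (mod 13), so λ ≡ 9·2 ≡ 5.
  x = λ² - 5 - 5 = 25 - 10 ≡ 2; y = λ·(5 - 2) - 10 ≡ 5. → (2, 5)

(2, 5)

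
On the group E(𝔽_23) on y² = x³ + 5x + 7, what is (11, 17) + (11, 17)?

tangent at (11, 17): λ = (3·11² + 5)/(2·17) ≡ 0/11. 11⁻¹ ≡ 21 (mod 23), so λ ≡ 0·21 ≡ 0.
  x = λ² - 11 - 11 = 0 - 22 ≡ 1; y = λ·(11 - 1) - 17 ≡ 6. → (1, 6)

(1, 6)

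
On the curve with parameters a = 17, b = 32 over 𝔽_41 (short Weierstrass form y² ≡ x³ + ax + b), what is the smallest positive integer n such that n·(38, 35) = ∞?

2P: tangent at (38, 35): λ = (3·38² + 17)/(2·35) ≡ 3/29. 29⁻¹ ≡ 17 (mod 41) since 29·17 = 493 ≡ 1, so λ ≡ 3·17 ≡ 10.
  x = λ² - 38 - 38 = 100 - 76 ≡ 24; y = λ·(38 - 24) - 35 ≡ 23. → (24, 23)
3P: (24, 23) + (38, 35). λ = (35 - 23)/(38 - 24) ≡ 12/14 mod 41. 14⁻¹ ≡ 3 (mod 41), so λ ≡ 36.
  x = λ² - 24 - 38 = 1296 - 62 ≡ 4; y = λ·(24 - 4) - 23 ≡ 0. → (4, 0)
4P: (4, 0) + (38, 35). λ = (35 - 0)/(38 - 4) ≡ 35/34 mod 41. 34⁻¹ ≡ 35 (mod 41) since 34·35 = 1190 ≡ 1, so λ ≡ 36.
  x = λ² - 4 - 38 = 1296 - 42 ≡ 24; y = λ·(4 - 24) - 0 ≡ 18. → (24, 18)
5P: (24, 18) + (38, 35). λ = (35 - 18)/(38 - 24) ≡ 17/14 mod 41. 14⁻¹ ≡ 3 (mod 41) since 14·3 = 42 ≡ 1, so λ ≡ 10.
  x = λ² - 24 - 38 = 100 - 62 ≡ 38; y = λ·(24 - 38) - 18 ≡ 6. → (38, 6)
6P: (38, 6) + (38, 35): same x and y₁ ≡ -y₂, so the sum is ∞.
6P = ∞, so the order is 6.

6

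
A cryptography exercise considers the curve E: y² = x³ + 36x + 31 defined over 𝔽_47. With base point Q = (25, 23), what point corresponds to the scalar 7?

Double-and-add on 7 = (111)₂. Start with Q = (25, 23) for the leading 1-bit.
double: tangent at (25, 23): λ = (3·25² + 36)/(2·23) ≡ 31/46. 46⁻¹ ≡ 46 (mod 47) since 46·46 = 2116 ≡ 1, so λ ≡ 31·46 ≡ 16.
  x = λ² - 25 - 25 = 256 - 50 ≡ 18; y = λ·(25 - 18) - 23 ≡ 42. → (18, 42)
add Q: (18, 42) + (25, 23). λ = (23 - 42)/(25 - 18) ≡ 28/7 mod 47. 7⁻¹ ≡ 27 (mod 47) since 7·27 = 189 ≡ 1, so λ ≡ 4.
  x = λ² - 18 - 25 = 16 - 43 ≡ 20; y = λ·(18 - 20) - 42 ≡ 44. → (20, 44)
double: tangent at (20, 44): λ = (3·20² + 36)/(2·44) ≡ 14/41. 41⁻¹ ≡ 39 (mod 47) since 41·39 = 1599 ≡ 1, so λ ≡ 14·39 ≡ 29.
  x = λ² - 20 - 20 = 841 - 40 ≡ 2; y = λ·(20 - 2) - 44 ≡ 8. → (2, 8)
add Q: (2, 8) + (25, 23). λ = (23 - 8)/(25 - 2) ≡ 15/23 mod 47. 23⁻¹ ≡ 45 (mod 47), so λ ≡ 17.
  x = λ² - 2 - 25 = 289 - 27 ≡ 27; y = λ·(2 - 27) - 8 ≡ 37. → (27, 37)

(27, 37)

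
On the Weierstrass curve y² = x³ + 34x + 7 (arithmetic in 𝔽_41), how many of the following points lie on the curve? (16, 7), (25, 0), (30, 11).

(16, 7): 7² ≡ 8, rhs ≡ 14 → off.
(25, 0): 0² ≡ 0, rhs ≡ 0 → on.
(30, 11): 11² ≡ 39, rhs ≡ 24 → off.

1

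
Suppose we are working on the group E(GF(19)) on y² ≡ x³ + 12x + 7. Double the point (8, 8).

tangent at (8, 8): λ = (3·8² + 12)/(2·8) ≡ 14/16. 16⁻¹ ≡ 6 (mod 19) since 16·6 = 96 ≡ 1, so λ ≡ 14·6 ≡ 8.
  x = λ² - 8 - 8 = 64 - 16 ≡ 10; y = λ·(8 - 10) - 8 ≡ 14. → (10, 14)

(10, 14)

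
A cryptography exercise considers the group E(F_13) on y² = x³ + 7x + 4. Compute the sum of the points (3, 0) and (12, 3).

(1, 5)

(3, 0) + (12, 3). λ = (3 - 0)/(12 - 3) ≡ 3/9 mod 13. 9⁻¹ ≡ 3 (mod 13) since 9·3 = 27 ≡ 1, so λ ≡ 9.
  x = λ² - 3 - 12 = 81 - 15 ≡ 1; y = λ·(3 - 1) - 0 ≡ 5. → (1, 5)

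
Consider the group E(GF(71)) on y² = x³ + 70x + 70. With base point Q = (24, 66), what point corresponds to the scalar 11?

(59, 22)

Double-and-add on 11 = (1011)₂. Start with Q = (24, 66) for the leading 1-bit.
double: tangent at (24, 66): λ = (3·24² + 70)/(2·66) ≡ 23/61. 61⁻¹ ≡ 7 (mod 71), so λ ≡ 23·7 ≡ 19.
  x = λ² - 24 - 24 = 361 - 48 ≡ 29; y = λ·(24 - 29) - 66 ≡ 52. → (29, 52)
double: tangent at (29, 52): λ = (3·29² + 70)/(2·52) ≡ 37/33. 33⁻¹ ≡ 28 (mod 71), so λ ≡ 37·28 ≡ 42.
  x = λ² - 29 - 29 = 1764 - 58 ≡ 2; y = λ·(29 - 2) - 52 ≡ 17. → (2, 17)
add Q: (2, 17) + (24, 66). λ = (66 - 17)/(24 - 2) ≡ 49/22 mod 71. 22⁻¹ ≡ 42 (mod 71) since 22·42 = 924 ≡ 1, so λ ≡ 70.
  x = λ² - 2 - 24 = 4900 - 26 ≡ 46; y = λ·(2 - 46) - 17 ≡ 27. → (46, 27)
double: tangent at (46, 27): λ = (3·46² + 70)/(2·27) ≡ 28/54. 54⁻¹ ≡ 25 (mod 71) since 54·25 = 1350 ≡ 1, so λ ≡ 28·25 ≡ 61.
  x = λ² - 46 - 46 = 3721 - 92 ≡ 8; y = λ·(46 - 8) - 27 ≡ 19. → (8, 19)
add Q: (8, 19) + (24, 66). λ = (66 - 19)/(24 - 8) ≡ 47/16 mod 71. 16⁻¹ ≡ 40 (mod 71), so λ ≡ 34.
  x = λ² - 8 - 24 = 1156 - 32 ≡ 59; y = λ·(8 - 59) - 19 ≡ 22. → (59, 22)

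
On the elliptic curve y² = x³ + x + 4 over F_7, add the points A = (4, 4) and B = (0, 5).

(4, 4) + (0, 5). λ = (5 - 4)/(0 - 4) ≡ 1/3 mod 7. 3⁻¹ ≡ 5 (mod 7), so λ ≡ 5.
  x = λ² - 4 - 0 = 25 - 4 ≡ 0; y = λ·(4 - 0) - 4 ≡ 2. → (0, 2)

(0, 2)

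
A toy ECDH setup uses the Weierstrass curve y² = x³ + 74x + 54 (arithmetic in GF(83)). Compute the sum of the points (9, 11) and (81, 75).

(9, 11) + (81, 75). λ = (75 - 11)/(81 - 9) ≡ 64/72 mod 83. 72⁻¹ ≡ 15 (mod 83), so λ ≡ 47.
  x = λ² - 9 - 81 = 2209 - 90 ≡ 44; y = λ·(9 - 44) - 11 ≡ 4. → (44, 4)

(44, 4)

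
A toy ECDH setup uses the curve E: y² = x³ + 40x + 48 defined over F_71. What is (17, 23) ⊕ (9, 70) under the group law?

(17, 23) + (9, 70). λ = (70 - 23)/(9 - 17) ≡ 47/63 mod 71. 63⁻¹ ≡ 62 (mod 71), so λ ≡ 3.
  x = λ² - 17 - 9 = 9 - 26 ≡ 54; y = λ·(17 - 54) - 23 ≡ 8. → (54, 8)

(54, 8)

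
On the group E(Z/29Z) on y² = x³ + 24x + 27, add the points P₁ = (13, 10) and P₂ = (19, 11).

(22, 3)

(13, 10) + (19, 11). λ = (11 - 10)/(19 - 13) ≡ 1/6 mod 29. 6⁻¹ ≡ 5 (mod 29) since 6·5 = 30 ≡ 1, so λ ≡ 5.
  x = λ² - 13 - 19 = 25 - 32 ≡ 22; y = λ·(13 - 22) - 10 ≡ 3. → (22, 3)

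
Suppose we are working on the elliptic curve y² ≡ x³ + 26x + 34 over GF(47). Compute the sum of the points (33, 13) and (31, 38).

(10, 5)

(33, 13) + (31, 38). λ = (38 - 13)/(31 - 33) ≡ 25/45 mod 47. 45⁻¹ ≡ 23 (mod 47) since 45·23 = 1035 ≡ 1, so λ ≡ 11.
  x = λ² - 33 - 31 = 121 - 64 ≡ 10; y = λ·(33 - 10) - 13 ≡ 5. → (10, 5)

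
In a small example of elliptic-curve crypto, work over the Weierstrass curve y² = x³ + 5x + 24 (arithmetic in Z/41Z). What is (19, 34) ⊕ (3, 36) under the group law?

(3, 5)

(19, 34) + (3, 36). λ = (36 - 34)/(3 - 19) ≡ 2/25 mod 41. 25⁻¹ ≡ 23 (mod 41) since 25·23 = 575 ≡ 1, so λ ≡ 5.
  x = λ² - 19 - 3 = 25 - 22 ≡ 3; y = λ·(19 - 3) - 34 ≡ 5. → (3, 5)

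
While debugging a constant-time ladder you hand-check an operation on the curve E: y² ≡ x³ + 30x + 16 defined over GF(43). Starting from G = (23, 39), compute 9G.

(1, 41)

Double-and-add on 9 = (1001)₂. Start with G = (23, 39) for the leading 1-bit.
double: tangent at (23, 39): λ = (3·23² + 30)/(2·39) ≡ 26/35. 35⁻¹ ≡ 16 (mod 43), so λ ≡ 26·16 ≡ 29.
  x = λ² - 23 - 23 = 841 - 46 ≡ 21; y = λ·(23 - 21) - 39 ≡ 19. → (21, 19)
double: tangent at (21, 19): λ = (3·21² + 30)/(2·19) ≡ 20/38. 38⁻¹ ≡ 17 (mod 43) since 38·17 = 646 ≡ 1, so λ ≡ 20·17 ≡ 39.
  x = λ² - 21 - 21 = 1521 - 42 ≡ 17; y = λ·(21 - 17) - 19 ≡ 8. → (17, 8)
double: tangent at (17, 8): λ = (3·17² + 30)/(2·8) ≡ 37/16. 16⁻¹ ≡ 35 (mod 43), so λ ≡ 37·35 ≡ 5.
  x = λ² - 17 - 17 = 25 - 34 ≡ 34; y = λ·(17 - 34) - 8 ≡ 36. → (34, 36)
add G: (34, 36) + (23, 39). λ = (39 - 36)/(23 - 34) ≡ 3/32 mod 43. 32⁻¹ ≡ 39 (mod 43) since 32·39 = 1248 ≡ 1, so λ ≡ 31.
  x = λ² - 34 - 23 = 961 - 57 ≡ 1; y = λ·(34 - 1) - 36 ≡ 41. → (1, 41)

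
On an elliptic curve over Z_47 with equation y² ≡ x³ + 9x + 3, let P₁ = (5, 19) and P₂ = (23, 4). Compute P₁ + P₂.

(21, 10)

(5, 19) + (23, 4). λ = (4 - 19)/(23 - 5) ≡ 32/18 mod 47. 18⁻¹ ≡ 34 (mod 47), so λ ≡ 7.
  x = λ² - 5 - 23 = 49 - 28 ≡ 21; y = λ·(5 - 21) - 19 ≡ 10. → (21, 10)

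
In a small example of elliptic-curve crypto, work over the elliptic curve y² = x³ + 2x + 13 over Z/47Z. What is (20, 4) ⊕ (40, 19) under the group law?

(20, 4) + (40, 19). λ = (19 - 4)/(40 - 20) ≡ 15/20 mod 47. 20⁻¹ ≡ 40 (mod 47) since 20·40 = 800 ≡ 1, so λ ≡ 36.
  x = λ² - 20 - 40 = 1296 - 60 ≡ 14; y = λ·(20 - 14) - 4 ≡ 24. → (14, 24)

(14, 24)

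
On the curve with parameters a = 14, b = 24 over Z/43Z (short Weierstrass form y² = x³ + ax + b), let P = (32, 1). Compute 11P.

Double-and-add on 11 = (1011)₂. Start with P = (32, 1) for the leading 1-bit.
double: tangent at (32, 1): λ = (3·32² + 14)/(2·1) ≡ 33/2. 2⁻¹ ≡ 22 (mod 43), so λ ≡ 33·22 ≡ 38.
  x = λ² - 32 - 32 = 1444 - 64 ≡ 4; y = λ·(32 - 4) - 1 ≡ 31. → (4, 31)
double: tangent at (4, 31): λ = (3·4² + 14)/(2·31) ≡ 19/19. 19⁻¹ ≡ 34 (mod 43), so λ ≡ 19·34 ≡ 1.
  x = λ² - 4 - 4 = 1 - 8 ≡ 36; y = λ·(4 - 36) - 31 ≡ 23. → (36, 23)
add P: (36, 23) + (32, 1). λ = (1 - 23)/(32 - 36) ≡ 21/39 mod 43. 39⁻¹ ≡ 32 (mod 43) since 39·32 = 1248 ≡ 1, so λ ≡ 27.
  x = λ² - 36 - 32 = 729 - 68 ≡ 16; y = λ·(36 - 16) - 23 ≡ 1. → (16, 1)
double: tangent at (16, 1): λ = (3·16² + 14)/(2·1) ≡ 8/2. 2⁻¹ ≡ 22 (mod 43), so λ ≡ 8·22 ≡ 4.
  x = λ² - 16 - 16 = 16 - 32 ≡ 27; y = λ·(16 - 27) - 1 ≡ 41. → (27, 41)
add P: (27, 41) + (32, 1). λ = (1 - 41)/(32 - 27) ≡ 3/5 mod 43. 5⁻¹ ≡ 26 (mod 43), so λ ≡ 35.
  x = λ² - 27 - 32 = 1225 - 59 ≡ 5; y = λ·(27 - 5) - 41 ≡ 41. → (5, 41)

(5, 41)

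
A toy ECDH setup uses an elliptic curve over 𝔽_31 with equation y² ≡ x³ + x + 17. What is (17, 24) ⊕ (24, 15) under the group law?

(17, 24) + (24, 15). λ = (15 - 24)/(24 - 17) ≡ 22/7 mod 31. 7⁻¹ ≡ 9 (mod 31) since 7·9 = 63 ≡ 1, so λ ≡ 12.
  x = λ² - 17 - 24 = 144 - 41 ≡ 10; y = λ·(17 - 10) - 24 ≡ 29. → (10, 29)

(10, 29)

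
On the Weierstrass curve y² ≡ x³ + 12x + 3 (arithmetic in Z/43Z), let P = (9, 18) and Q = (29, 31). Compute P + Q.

(9, 18) + (29, 31). λ = (31 - 18)/(29 - 9) ≡ 13/20 mod 43. 20⁻¹ ≡ 28 (mod 43) since 20·28 = 560 ≡ 1, so λ ≡ 20.
  x = λ² - 9 - 29 = 400 - 38 ≡ 18; y = λ·(9 - 18) - 18 ≡ 17. → (18, 17)

(18, 17)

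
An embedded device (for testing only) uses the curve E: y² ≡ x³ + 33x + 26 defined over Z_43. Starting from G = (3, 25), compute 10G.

Repeated addition: build up to 10G.
2G: tangent at (3, 25): λ = (3·3² + 33)/(2·25) ≡ 17/7. 7⁻¹ ≡ 37 (mod 43) since 7·37 = 259 ≡ 1, so λ ≡ 17·37 ≡ 27.
  x = λ² - 3 - 3 = 729 - 6 ≡ 35; y = λ·(3 - 35) - 25 ≡ 14. → (35, 14)
3G: (35, 14) + (3, 25). λ = (25 - 14)/(3 - 35) ≡ 11/11 mod 43. 11⁻¹ ≡ 4 (mod 43) since 11·4 = 44 ≡ 1, so λ ≡ 1.
  x = λ² - 35 - 3 = 1 - 38 ≡ 6; y = λ·(35 - 6) - 14 ≡ 15. → (6, 15)
4G: (6, 15) + (3, 25). λ = (25 - 15)/(3 - 6) ≡ 10/40 mod 43. 40⁻¹ ≡ 14 (mod 43), so λ ≡ 11.
  x = λ² - 6 - 3 = 121 - 9 ≡ 26; y = λ·(6 - 26) - 15 ≡ 23. → (26, 23)
5G: (26, 23) + (3, 25). λ = (25 - 23)/(3 - 26) ≡ 2/20 mod 43. 20⁻¹ ≡ 28 (mod 43) since 20·28 = 560 ≡ 1, so λ ≡ 13.
  x = λ² - 26 - 3 = 169 - 29 ≡ 11; y = λ·(26 - 11) - 23 ≡ 0. → (11, 0)
6G: (11, 0) + (3, 25). λ = (25 - 0)/(3 - 11) ≡ 25/35 mod 43. 35⁻¹ ≡ 16 (mod 43) since 35·16 = 560 ≡ 1, so λ ≡ 13.
  x = λ² - 11 - 3 = 169 - 14 ≡ 26; y = λ·(11 - 26) - 0 ≡ 20. → (26, 20)
7G: (26, 20) + (3, 25). λ = (25 - 20)/(3 - 26) ≡ 5/20 mod 43. 20⁻¹ ≡ 28 (mod 43) since 20·28 = 560 ≡ 1, so λ ≡ 11.
  x = λ² - 26 - 3 = 121 - 29 ≡ 6; y = λ·(26 - 6) - 20 ≡ 28. → (6, 28)
8G: (6, 28) + (3, 25). λ = (25 - 28)/(3 - 6) ≡ 40/40 mod 43. 40⁻¹ ≡ 14 (mod 43) since 40·14 = 560 ≡ 1, so λ ≡ 1.
  x = λ² - 6 - 3 = 1 - 9 ≡ 35; y = λ·(6 - 35) - 28 ≡ 29. → (35, 29)
9G: (35, 29) + (3, 25). λ = (25 - 29)/(3 - 35) ≡ 39/11 mod 43. 11⁻¹ ≡ 4 (mod 43) since 11·4 = 44 ≡ 1, so λ ≡ 27.
  x = λ² - 35 - 3 = 729 - 38 ≡ 3; y = λ·(35 - 3) - 29 ≡ 18. → (3, 18)
10G: (3, 18) + (3, 25): same x and y₁ ≡ -y₂, so the sum is O.

O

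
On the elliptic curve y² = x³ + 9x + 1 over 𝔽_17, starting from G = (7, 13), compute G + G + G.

Repeated addition: build up to 3G.
2G: tangent at (7, 13): λ = (3·7² + 9)/(2·13) ≡ 3/9. 9⁻¹ ≡ 2 (mod 17) since 9·2 = 18 ≡ 1, so λ ≡ 3·2 ≡ 6.
  x = λ² - 7 - 7 = 36 - 14 ≡ 5; y = λ·(7 - 5) - 13 ≡ 16. → (5, 16)
3G: (5, 16) + (7, 13). λ = (13 - 16)/(7 - 5) ≡ 14/2 mod 17. 2⁻¹ ≡ 9 (mod 17), so λ ≡ 7.
  x = λ² - 5 - 7 = 49 - 12 ≡ 3; y = λ·(5 - 3) - 16 ≡ 15. → (3, 15)

(3, 15)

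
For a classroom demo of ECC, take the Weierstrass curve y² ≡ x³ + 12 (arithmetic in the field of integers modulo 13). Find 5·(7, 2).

(7, 11)

Write G = (7, 2).
Double-and-add on 5 = (101)₂. Start with G = (7, 2) for the leading 1-bit.
double: tangent at (7, 2): λ = (3·7² + 0)/(2·2) ≡ 4/4. 4⁻¹ ≡ 10 (mod 13) since 4·10 = 40 ≡ 1, so λ ≡ 4·10 ≡ 1.
  x = λ² - 7 - 7 = 1 - 14 ≡ 0; y = λ·(7 - 0) - 2 ≡ 5. → (0, 5)
double: tangent at (0, 5): λ = (3·0² + 0)/(2·5) ≡ 0/10. 10⁻¹ ≡ 4 (mod 13) since 10·4 = 40 ≡ 1, so λ ≡ 0·4 ≡ 0.
  x = λ² - 0 - 0 = 0 - 0 ≡ 0; y = λ·(0 - 0) - 5 ≡ 8. → (0, 8)
add G: (0, 8) + (7, 2). λ = (2 - 8)/(7 - 0) ≡ 7/7 mod 13. 7⁻¹ ≡ 2 (mod 13) since 7·2 = 14 ≡ 1, so λ ≡ 1.
  x = λ² - 0 - 7 = 1 - 7 ≡ 7; y = λ·(0 - 7) - 8 ≡ 11. → (7, 11)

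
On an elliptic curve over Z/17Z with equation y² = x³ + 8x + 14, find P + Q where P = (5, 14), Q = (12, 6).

(5, 14) + (12, 6). λ = (6 - 14)/(12 - 5) ≡ 9/7 mod 17. 7⁻¹ ≡ 5 (mod 17), so λ ≡ 11.
  x = λ² - 5 - 12 = 121 - 17 ≡ 2; y = λ·(5 - 2) - 14 ≡ 2. → (2, 2)

(2, 2)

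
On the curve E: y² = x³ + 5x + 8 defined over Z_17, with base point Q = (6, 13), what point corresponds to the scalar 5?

Repeated addition: build up to 5Q.
2Q: tangent at (6, 13): λ = (3·6² + 5)/(2·13) ≡ 11/9. 9⁻¹ ≡ 2 (mod 17) since 9·2 = 18 ≡ 1, so λ ≡ 11·2 ≡ 5.
  x = λ² - 6 - 6 = 25 - 12 ≡ 13; y = λ·(6 - 13) - 13 ≡ 3. → (13, 3)
3Q: (13, 3) + (6, 13). λ = (13 - 3)/(6 - 13) ≡ 10/10 mod 17. 10⁻¹ ≡ 12 (mod 17) since 10·12 = 120 ≡ 1, so λ ≡ 1.
  x = λ² - 13 - 6 = 1 - 19 ≡ 16; y = λ·(13 - 16) - 3 ≡ 11. → (16, 11)
4Q: (16, 11) + (6, 13). λ = (13 - 11)/(6 - 16) ≡ 2/7 mod 17. 7⁻¹ ≡ 5 (mod 17), so λ ≡ 10.
  x = λ² - 16 - 6 = 100 - 22 ≡ 10; y = λ·(16 - 10) - 11 ≡ 15. → (10, 15)
5Q: (10, 15) + (6, 13). λ = (13 - 15)/(6 - 10) ≡ 15/13 mod 17. 13⁻¹ ≡ 4 (mod 17) since 13·4 = 52 ≡ 1, so λ ≡ 9.
  x = λ² - 10 - 6 = 81 - 16 ≡ 14; y = λ·(10 - 14) - 15 ≡ 0. → (14, 0)

(14, 0)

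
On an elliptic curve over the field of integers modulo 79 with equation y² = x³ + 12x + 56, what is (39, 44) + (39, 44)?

tangent at (39, 44): λ = (3·39² + 12)/(2·44) ≡ 72/9. 9⁻¹ ≡ 44 (mod 79), so λ ≡ 72·44 ≡ 8.
  x = λ² - 39 - 39 = 64 - 78 ≡ 65; y = λ·(39 - 65) - 44 ≡ 64. → (65, 64)

(65, 64)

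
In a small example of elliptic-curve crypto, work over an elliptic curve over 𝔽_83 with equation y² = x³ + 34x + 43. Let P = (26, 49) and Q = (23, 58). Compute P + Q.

(43, 2)

(26, 49) + (23, 58). λ = (58 - 49)/(23 - 26) ≡ 9/80 mod 83. 80⁻¹ ≡ 55 (mod 83) since 80·55 = 4400 ≡ 1, so λ ≡ 80.
  x = λ² - 26 - 23 = 6400 - 49 ≡ 43; y = λ·(26 - 43) - 49 ≡ 2. → (43, 2)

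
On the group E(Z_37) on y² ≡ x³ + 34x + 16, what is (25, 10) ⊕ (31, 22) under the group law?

(25, 10) + (31, 22). λ = (22 - 10)/(31 - 25) ≡ 12/6 mod 37. 6⁻¹ ≡ 31 (mod 37), so λ ≡ 2.
  x = λ² - 25 - 31 = 4 - 56 ≡ 22; y = λ·(25 - 22) - 10 ≡ 33. → (22, 33)

(22, 33)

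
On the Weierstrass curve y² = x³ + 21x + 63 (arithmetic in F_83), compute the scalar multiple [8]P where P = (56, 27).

Double-and-add on 8 = (1000)₂. Start with P = (56, 27) for the leading 1-bit.
double: tangent at (56, 27): λ = (3·56² + 21)/(2·27) ≡ 50/54. 54⁻¹ ≡ 20 (mod 83), so λ ≡ 50·20 ≡ 4.
  x = λ² - 56 - 56 = 16 - 112 ≡ 70; y = λ·(56 - 70) - 27 ≡ 0. → (70, 0)
double: (70, 0) + (70, 0): same x and y₁ ≡ -y₂, so the sum is the point at infinity.
double: the point at infinity + the point at infinity = the point at infinity (identity).

O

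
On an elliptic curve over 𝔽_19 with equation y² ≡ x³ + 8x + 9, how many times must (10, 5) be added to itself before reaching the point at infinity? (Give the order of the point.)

8

2P: tangent at (10, 5): λ = (3·10² + 8)/(2·5) ≡ 4/10. 10⁻¹ ≡ 2 (mod 19), so λ ≡ 4·2 ≡ 8.
  x = λ² - 10 - 10 = 64 - 20 ≡ 6; y = λ·(10 - 6) - 5 ≡ 8. → (6, 8)
3P: (6, 8) + (10, 5). λ = (5 - 8)/(10 - 6) ≡ 16/4 mod 19. 4⁻¹ ≡ 5 (mod 19), so λ ≡ 4.
  x = λ² - 6 - 10 = 16 - 16 ≡ 0; y = λ·(6 - 0) - 8 ≡ 16. → (0, 16)
4P: (0, 16) + (10, 5). λ = (5 - 16)/(10 - 0) ≡ 8/10 mod 19. 10⁻¹ ≡ 2 (mod 19), so λ ≡ 16.
  x = λ² - 0 - 10 = 256 - 10 ≡ 18; y = λ·(0 - 18) - 16 ≡ 0. → (18, 0)
5P: (18, 0) + (10, 5). λ = (5 - 0)/(10 - 18) ≡ 5/11 mod 19. 11⁻¹ ≡ 7 (mod 19), so λ ≡ 16.
  x = λ² - 18 - 10 = 256 - 28 ≡ 0; y = λ·(18 - 0) - 0 ≡ 3. → (0, 3)
6P: (0, 3) + (10, 5). λ = (5 - 3)/(10 - 0) ≡ 2/10 mod 19. 10⁻¹ ≡ 2 (mod 19), so λ ≡ 4.
  x = λ² - 0 - 10 = 16 - 10 ≡ 6; y = λ·(0 - 6) - 3 ≡ 11. → (6, 11)
7P: (6, 11) + (10, 5). λ = (5 - 11)/(10 - 6) ≡ 13/4 mod 19. 4⁻¹ ≡ 5 (mod 19) since 4·5 = 20 ≡ 1, so λ ≡ 8.
  x = λ² - 6 - 10 = 64 - 16 ≡ 10; y = λ·(6 - 10) - 11 ≡ 14. → (10, 14)
8P: (10, 14) + (10, 5): same x and y₁ ≡ -y₂, so the sum is the point at infinity.
8P = the point at infinity, so the order is 8.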